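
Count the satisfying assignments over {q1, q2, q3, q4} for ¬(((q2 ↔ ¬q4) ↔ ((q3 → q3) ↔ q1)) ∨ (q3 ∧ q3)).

Initial set: {¬(((q2 ↔ ¬q4) ↔ ((q3 → q3) ↔ q1)) ∨ (q3 ∧ q3))}.
¬(((q2 ↔ ¬q4) ↔ ((q3 → q3) ↔ q1)) ∨ (q3 ∧ q3)): α-rule — add ¬((q2 ↔ ¬q4) ↔ ((q3 → q3) ↔ q1)), ¬(q3 ∧ q3).
¬((q2 ↔ ¬q4) ↔ ((q3 → q3) ↔ q1)): β-rule — branch into (q2 ↔ ¬q4), ¬((q3 → q3) ↔ q1)  //  ¬(q2 ↔ ¬q4), ((q3 → q3) ↔ q1).
  branch 1 (add (q2 ↔ ¬q4), ¬((q3 → q3) ↔ q1)):
    ¬(q3 ∧ q3): β-rule — branch into ¬q3  //  ¬q3.
      branch 1.1 (add ¬q3):
        (q2 ↔ ¬q4): β-rule — branch into q2, ¬q4  //  ¬q2, ¬¬q4.
          branch 1.1.1 (add q2, ¬q4):
            ¬((q3 → q3) ↔ q1): β-rule — branch into (q3 → q3), ¬q1  //  ¬(q3 → q3), q1.
              branch 1.1.1.1 (add (q3 → q3), ¬q1):
                (q3 → q3): β-rule — branch into ¬q3  //  q3.
                  branch 1.1.1.1.1 (add ¬q3):
                    ○ open, literals {q1=0, q2=1, q3=0, q4=0}.
                  branch 1.1.1.1.2 (add q3):
                    × closes — contains both q3 and ¬q3.
              branch 1.1.1.2 (add ¬(q3 → q3), q1):
                ¬(q3 → q3): α-rule — add q3, ¬q3.
                × closes — contains both q3 and ¬q3.
          branch 1.1.2 (add ¬q2, ¬¬q4):
            ¬((q3 → q3) ↔ q1): β-rule — branch into (q3 → q3), ¬q1  //  ¬(q3 → q3), q1.
              branch 1.1.2.1 (add (q3 → q3), ¬q1):
                (q3 → q3): β-rule — branch into ¬q3  //  q3.
                  branch 1.1.2.1.1 (add ¬q3):
                    ○ open, literals {q1=0, q2=0, q3=0, q4=1}.
                  branch 1.1.2.1.2 (add q3):
                    × closes — contains both q3 and ¬q3.
              branch 1.1.2.2 (add ¬(q3 → q3), q1):
                ¬(q3 → q3): α-rule — add q3, ¬q3.
                × closes — contains both q3 and ¬q3.
      branch 1.2 (add ¬q3):
        (q2 ↔ ¬q4): β-rule — branch into q2, ¬q4  //  ¬q2, ¬¬q4.
          branch 1.2.1 (add q2, ¬q4):
            ¬((q3 → q3) ↔ q1): β-rule — branch into (q3 → q3), ¬q1  //  ¬(q3 → q3), q1.
              branch 1.2.1.1 (add (q3 → q3), ¬q1):
                (q3 → q3): β-rule — branch into ¬q3  //  q3.
                  branch 1.2.1.1.1 (add ¬q3):
                    ○ open, literals {q1=0, q2=1, q3=0, q4=0}.
                  branch 1.2.1.1.2 (add q3):
                    × closes — contains both q3 and ¬q3.
              branch 1.2.1.2 (add ¬(q3 → q3), q1):
                ¬(q3 → q3): α-rule — add q3, ¬q3.
                × closes — contains both q3 and ¬q3.
          branch 1.2.2 (add ¬q2, ¬¬q4):
            ¬((q3 → q3) ↔ q1): β-rule — branch into (q3 → q3), ¬q1  //  ¬(q3 → q3), q1.
              branch 1.2.2.1 (add (q3 → q3), ¬q1):
                (q3 → q3): β-rule — branch into ¬q3  //  q3.
                  branch 1.2.2.1.1 (add ¬q3):
                    ○ open, literals {q1=0, q2=0, q3=0, q4=1}.
                  branch 1.2.2.1.2 (add q3):
                    × closes — contains both q3 and ¬q3.
              branch 1.2.2.2 (add ¬(q3 → q3), q1):
                ¬(q3 → q3): α-rule — add q3, ¬q3.
                × closes — contains both q3 and ¬q3.
  branch 2 (add ¬(q2 ↔ ¬q4), ((q3 → q3) ↔ q1)):
    ¬(q3 ∧ q3): β-rule — branch into ¬q3  //  ¬q3.
      branch 2.1 (add ¬q3):
        ¬(q2 ↔ ¬q4): β-rule — branch into q2, ¬¬q4  //  ¬q2, ¬q4.
          branch 2.1.1 (add q2, ¬¬q4):
            ((q3 → q3) ↔ q1): β-rule — branch into (q3 → q3), q1  //  ¬(q3 → q3), ¬q1.
              branch 2.1.1.1 (add (q3 → q3), q1):
                (q3 → q3): β-rule — branch into ¬q3  //  q3.
                  branch 2.1.1.1.1 (add ¬q3):
                    ○ open, literals {q1=1, q2=1, q3=0, q4=1}.
                  branch 2.1.1.1.2 (add q3):
                    × closes — contains both q3 and ¬q3.
              branch 2.1.1.2 (add ¬(q3 → q3), ¬q1):
                ¬(q3 → q3): α-rule — add q3, ¬q3.
                × closes — contains both q3 and ¬q3.
          branch 2.1.2 (add ¬q2, ¬q4):
            ((q3 → q3) ↔ q1): β-rule — branch into (q3 → q3), q1  //  ¬(q3 → q3), ¬q1.
              branch 2.1.2.1 (add (q3 → q3), q1):
                (q3 → q3): β-rule — branch into ¬q3  //  q3.
                  branch 2.1.2.1.1 (add ¬q3):
                    ○ open, literals {q1=1, q2=0, q3=0, q4=0}.
                  branch 2.1.2.1.2 (add q3):
                    × closes — contains both q3 and ¬q3.
              branch 2.1.2.2 (add ¬(q3 → q3), ¬q1):
                ¬(q3 → q3): α-rule — add q3, ¬q3.
                × closes — contains both q3 and ¬q3.
      branch 2.2 (add ¬q3):
        ¬(q2 ↔ ¬q4): β-rule — branch into q2, ¬¬q4  //  ¬q2, ¬q4.
          branch 2.2.1 (add q2, ¬¬q4):
            ((q3 → q3) ↔ q1): β-rule — branch into (q3 → q3), q1  //  ¬(q3 → q3), ¬q1.
              branch 2.2.1.1 (add (q3 → q3), q1):
                (q3 → q3): β-rule — branch into ¬q3  //  q3.
                  branch 2.2.1.1.1 (add ¬q3):
                    ○ open, literals {q1=1, q2=1, q3=0, q4=1}.
                  branch 2.2.1.1.2 (add q3):
                    × closes — contains both q3 and ¬q3.
              branch 2.2.1.2 (add ¬(q3 → q3), ¬q1):
                ¬(q3 → q3): α-rule — add q3, ¬q3.
                × closes — contains both q3 and ¬q3.
          branch 2.2.2 (add ¬q2, ¬q4):
            ((q3 → q3) ↔ q1): β-rule — branch into (q3 → q3), q1  //  ¬(q3 → q3), ¬q1.
              branch 2.2.2.1 (add (q3 → q3), q1):
                (q3 → q3): β-rule — branch into ¬q3  //  q3.
                  branch 2.2.2.1.1 (add ¬q3):
                    ○ open, literals {q1=1, q2=0, q3=0, q4=0}.
                  branch 2.2.2.1.2 (add q3):
                    × closes — contains both q3 and ¬q3.
              branch 2.2.2.2 (add ¬(q3 → q3), ¬q1):
                ¬(q3 → q3): α-rule — add q3, ¬q3.
                × closes — contains both q3 and ¬q3.
16 branches closed, 8 open.
Each open branch fixes some atoms; the unmentioned ones are free. Counting distinct full assignments: branch {q1=0, q2=1, q3=0, q4=0} (none free) contributes 1 new; branch {q1=0, q2=0, q3=0, q4=1} (none free) contributes 1 new; branch {q1=0, q2=1, q3=0, q4=0} (none free) contributes 0 new; branch {q1=0, q2=0, q3=0, q4=1} (none free) contributes 0 new; branch {q1=1, q2=1, q3=0, q4=1} (none free) contributes 1 new; branch {q1=1, q2=0, q3=0, q4=0} (none free) contributes 1 new; branch {q1=1, q2=1, q3=0, q4=1} (none free) contributes 0 new; branch {q1=1, q2=0, q3=0, q4=0} (none free) contributes 0 new. Total: 4.

4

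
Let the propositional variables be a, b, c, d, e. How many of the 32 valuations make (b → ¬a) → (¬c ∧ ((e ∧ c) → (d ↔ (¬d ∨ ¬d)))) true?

20

Initial set: {((b → ¬a) → (¬c ∧ ((e ∧ c) → (d ↔ (¬d ∨ ¬d)))))}.
((b → ¬a) → (¬c ∧ ((e ∧ c) → (d ↔ (¬d ∨ ¬d))))): β-rule — branch into ¬(b → ¬a)  //  (¬c ∧ ((e ∧ c) → (d ↔ (¬d ∨ ¬d)))).
  branch 1 (add ¬(b → ¬a)):
    ¬(b → ¬a): α-rule — add b, ¬¬a.
    ○ open, literals {a=true, b=true}.
  branch 2 (add (¬c ∧ ((e ∧ c) → (d ↔ (¬d ∨ ¬d))))):
    (¬c ∧ ((e ∧ c) → (d ↔ (¬d ∨ ¬d)))): α-rule — add ¬c, ((e ∧ c) → (d ↔ (¬d ∨ ¬d))).
    ((e ∧ c) → (d ↔ (¬d ∨ ¬d))): β-rule — branch into ¬(e ∧ c)  //  (d ↔ (¬d ∨ ¬d)).
      branch 2.1 (add ¬(e ∧ c)):
        ¬(e ∧ c): β-rule — branch into ¬e  //  ¬c.
          branch 2.1.1 (add ¬e):
            ○ open, literals {c=false, e=false}.
          branch 2.1.2 (add ¬c):
            ○ open, literals {c=false}.
      branch 2.2 (add (d ↔ (¬d ∨ ¬d))):
        (d ↔ (¬d ∨ ¬d)): β-rule — branch into d, (¬d ∨ ¬d)  //  ¬d, ¬(¬d ∨ ¬d).
          branch 2.2.1 (add d, (¬d ∨ ¬d)):
            (¬d ∨ ¬d): β-rule — branch into ¬d  //  ¬d.
              branch 2.2.1.1 (add ¬d):
                × closes — contains both d and ¬d.
              branch 2.2.1.2 (add ¬d):
                × closes — contains both d and ¬d.
          branch 2.2.2 (add ¬d, ¬(¬d ∨ ¬d)):
            ¬(¬d ∨ ¬d): α-rule — add ¬¬d, ¬¬d.
            × closes — contains both d and ¬d.
3 branches closed, 3 open.
Each open branch fixes some atoms; the unmentioned ones are free. Counting distinct full assignments: branch {a=true, b=true} (c, d, e) contributes 8 new; branch {c=false, e=false} (a, b, d) contributes 6 new; branch {c=false} (a, b, d, e) contributes 6 new. Total: 20.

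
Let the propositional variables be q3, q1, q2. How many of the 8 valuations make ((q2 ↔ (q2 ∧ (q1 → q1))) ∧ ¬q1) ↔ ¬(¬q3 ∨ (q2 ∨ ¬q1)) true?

3

Initial set: {(((q2 ↔ (q2 ∧ (q1 → q1))) ∧ ¬q1) ↔ ¬(¬q3 ∨ (q2 ∨ ¬q1)))}.
(((q2 ↔ (q2 ∧ (q1 → q1))) ∧ ¬q1) ↔ ¬(¬q3 ∨ (q2 ∨ ¬q1))): β-rule — branch into ((q2 ↔ (q2 ∧ (q1 → q1))) ∧ ¬q1), ¬(¬q3 ∨ (q2 ∨ ¬q1))  //  ¬((q2 ↔ (q2 ∧ (q1 → q1))) ∧ ¬q1), ¬¬(¬q3 ∨ (q2 ∨ ¬q1)).
  branch 1 (add ((q2 ↔ (q2 ∧ (q1 → q1))) ∧ ¬q1), ¬(¬q3 ∨ (q2 ∨ ¬q1))):
    ((q2 ↔ (q2 ∧ (q1 → q1))) ∧ ¬q1): α-rule — add (q2 ↔ (q2 ∧ (q1 → q1))), ¬q1.
    ¬(¬q3 ∨ (q2 ∨ ¬q1)): α-rule — add ¬¬q3, ¬(q2 ∨ ¬q1).
    ¬(q2 ∨ ¬q1): α-rule — add ¬q2, ¬¬q1.
    × closes — contains both q1 and ¬q1.
  branch 2 (add ¬((q2 ↔ (q2 ∧ (q1 → q1))) ∧ ¬q1), ¬¬(¬q3 ∨ (q2 ∨ ¬q1))):
    ¬((q2 ↔ (q2 ∧ (q1 → q1))) ∧ ¬q1): β-rule — branch into ¬(q2 ↔ (q2 ∧ (q1 → q1)))  //  ¬¬q1.
      branch 2.1 (add ¬(q2 ↔ (q2 ∧ (q1 → q1)))):
        ¬¬(¬q3 ∨ (q2 ∨ ¬q1)): β-rule — branch into ¬q3  //  (q2 ∨ ¬q1).
          branch 2.1.1 (add ¬q3):
            ¬(q2 ↔ (q2 ∧ (q1 → q1))): β-rule — branch into q2, ¬(q2 ∧ (q1 → q1))  //  ¬q2, (q2 ∧ (q1 → q1)).
              branch 2.1.1.1 (add q2, ¬(q2 ∧ (q1 → q1))):
                ¬(q2 ∧ (q1 → q1)): β-rule — branch into ¬q2  //  ¬(q1 → q1).
                  branch 2.1.1.1.1 (add ¬q2):
                    × closes — contains both q2 and ¬q2.
                  branch 2.1.1.1.2 (add ¬(q1 → q1)):
                    ¬(q1 → q1): α-rule — add q1, ¬q1.
                    × closes — contains both q1 and ¬q1.
              branch 2.1.1.2 (add ¬q2, (q2 ∧ (q1 → q1))):
                (q2 ∧ (q1 → q1)): α-rule — add q2, (q1 → q1).
                × closes — contains both q2 and ¬q2.
          branch 2.1.2 (add (q2 ∨ ¬q1)):
            ¬(q2 ↔ (q2 ∧ (q1 → q1))): β-rule — branch into q2, ¬(q2 ∧ (q1 → q1))  //  ¬q2, (q2 ∧ (q1 → q1)).
              branch 2.1.2.1 (add q2, ¬(q2 ∧ (q1 → q1))):
                (q2 ∨ ¬q1): β-rule — branch into q2  //  ¬q1.
                  branch 2.1.2.1.1 (add q2):
                    ¬(q2 ∧ (q1 → q1)): β-rule — branch into ¬q2  //  ¬(q1 → q1).
                      branch 2.1.2.1.1.1 (add ¬q2):
                        × closes — contains both q2 and ¬q2.
                      branch 2.1.2.1.1.2 (add ¬(q1 → q1)):
                        ¬(q1 → q1): α-rule — add q1, ¬q1.
                        × closes — contains both q1 and ¬q1.
                  branch 2.1.2.1.2 (add ¬q1):
                    ¬(q2 ∧ (q1 → q1)): β-rule — branch into ¬q2  //  ¬(q1 → q1).
                      branch 2.1.2.1.2.1 (add ¬q2):
                        × closes — contains both q2 and ¬q2.
                      branch 2.1.2.1.2.2 (add ¬(q1 → q1)):
                        ¬(q1 → q1): α-rule — add q1, ¬q1.
                        × closes — contains both q1 and ¬q1.
              branch 2.1.2.2 (add ¬q2, (q2 ∧ (q1 → q1))):
                (q2 ∧ (q1 → q1)): α-rule — add q2, (q1 → q1).
                × closes — contains both q2 and ¬q2.
      branch 2.2 (add ¬¬q1):
        ¬¬(¬q3 ∨ (q2 ∨ ¬q1)): β-rule — branch into ¬q3  //  (q2 ∨ ¬q1).
          branch 2.2.1 (add ¬q3):
            ○ open, literals {q1=1, q3=0}.
          branch 2.2.2 (add (q2 ∨ ¬q1)):
            (q2 ∨ ¬q1): β-rule — branch into q2  //  ¬q1.
              branch 2.2.2.1 (add q2):
                ○ open, literals {q1=1, q2=1}.
              branch 2.2.2.2 (add ¬q1):
                × closes — contains both q1 and ¬q1.
10 branches closed, 2 open.
Each open branch fixes some atoms; the unmentioned ones are free. Counting distinct full assignments: branch {q1=1, q3=0} (q2) contributes 2 new; branch {q1=1, q2=1} (q3) contributes 1 new. Total: 3.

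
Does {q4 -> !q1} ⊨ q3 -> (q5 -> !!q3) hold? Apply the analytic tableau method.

Initial set: {(q4 -> !q1); !(q3 -> (q5 -> !!q3))}.
!(q3 -> (q5 -> !!q3)): α-rule — add q3, !(q5 -> !!q3).
!(q5 -> !!q3): α-rule — add q5, !!!q3.
!!!q3: drop double negation, giving !q3.
× closes — contains both q3 and !q3.
All 1 branch closes.
Every branch closed, so the premises entail the conclusion.

Yes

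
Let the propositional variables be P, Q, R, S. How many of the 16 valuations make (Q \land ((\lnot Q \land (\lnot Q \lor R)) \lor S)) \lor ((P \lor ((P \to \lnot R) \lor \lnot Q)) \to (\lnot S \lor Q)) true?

Initial set: {T ((Q \land ((\lnot Q \land (\lnot Q \lor R)) \lor S)) \lor ((P \lor ((P \to \lnot R) \lor \lnot Q)) \to (\lnot S \lor Q)))}.
T ((Q \land ((\lnot Q \land (\lnot Q \lor R)) \lor S)) \lor ((P \lor ((P \to \lnot R) \lor \lnot Q)) \to (\lnot S \lor Q))): β-rule — branch into T (Q \land ((\lnot Q \land (\lnot Q \lor R)) \lor S))  //  T ((P \lor ((P \to \lnot R) \lor \lnot Q)) \to (\lnot S \lor Q)).
  branch 1 (add T (Q \land ((\lnot Q \land (\lnot Q \lor R)) \lor S))):
    T (Q \land ((\lnot Q \land (\lnot Q \lor R)) \lor S)): α-rule — add T Q, T ((\lnot Q \land (\lnot Q \lor R)) \lor S).
    T ((\lnot Q \land (\lnot Q \lor R)) \lor S): β-rule — branch into T (\lnot Q \land (\lnot Q \lor R))  //  T S.
      branch 1.1 (add T (\lnot Q \land (\lnot Q \lor R))):
        T (\lnot Q \land (\lnot Q \lor R)): α-rule — add T \lnot Q, T (\lnot Q \lor R).
        × closes — contains both Q and \lnot Q.
      branch 1.2 (add T S):
        ○ open, literals {Q=T, S=T}.
  branch 2 (add T ((P \lor ((P \to \lnot R) \lor \lnot Q)) \to (\lnot S \lor Q))):
    T ((P \lor ((P \to \lnot R) \lor \lnot Q)) \to (\lnot S \lor Q)): β-rule — branch into F (P \lor ((P \to \lnot R) \lor \lnot Q))  //  T (\lnot S \lor Q).
      branch 2.1 (add F (P \lor ((P \to \lnot R) \lor \lnot Q))):
        F (P \lor ((P \to \lnot R) \lor \lnot Q)): α-rule — add F P, F ((P \to \lnot R) \lor \lnot Q).
        F ((P \to \lnot R) \lor \lnot Q): α-rule — add F (P \to \lnot R), F \lnot Q.
        F (P \to \lnot R): α-rule — add T P, F \lnot R.
        × closes — contains both P and \lnot P.
      branch 2.2 (add T (\lnot S \lor Q)):
        T (\lnot S \lor Q): β-rule — branch into T \lnot S  //  T Q.
          branch 2.2.1 (add T \lnot S):
            ○ open, literals {S=F}.
          branch 2.2.2 (add T Q):
            ○ open, literals {Q=T}.
2 branches closed, 3 open.
Each open branch fixes some atoms; the unmentioned ones are free. Counting distinct full assignments: branch {Q=T, S=T} (P, R) contributes 4 new; branch {S=F} (P, Q, R) contributes 8 new; branch {Q=T} (P, R, S) contributes 0 new. Total: 12.

12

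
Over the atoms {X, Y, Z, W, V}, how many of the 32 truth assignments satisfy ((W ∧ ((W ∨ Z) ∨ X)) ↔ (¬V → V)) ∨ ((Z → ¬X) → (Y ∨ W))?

29

Initial set: {(((W ∧ ((W ∨ Z) ∨ X)) ↔ (¬V → V)) ∨ ((Z → ¬X) → (Y ∨ W)))}.
(((W ∧ ((W ∨ Z) ∨ X)) ↔ (¬V → V)) ∨ ((Z → ¬X) → (Y ∨ W))): β-rule — branch into ((W ∧ ((W ∨ Z) ∨ X)) ↔ (¬V → V))  //  ((Z → ¬X) → (Y ∨ W)).
  branch 1 (add ((W ∧ ((W ∨ Z) ∨ X)) ↔ (¬V → V))):
    ((W ∧ ((W ∨ Z) ∨ X)) ↔ (¬V → V)): β-rule — branch into (W ∧ ((W ∨ Z) ∨ X)), (¬V → V)  //  ¬(W ∧ ((W ∨ Z) ∨ X)), ¬(¬V → V).
      branch 1.1 (add (W ∧ ((W ∨ Z) ∨ X)), (¬V → V)):
        (W ∧ ((W ∨ Z) ∨ X)): α-rule — add W, ((W ∨ Z) ∨ X).
        (¬V → V): β-rule — branch into ¬¬V  //  V.
          branch 1.1.1 (add ¬¬V):
            ((W ∨ Z) ∨ X): β-rule — branch into (W ∨ Z)  //  X.
              branch 1.1.1.1 (add (W ∨ Z)):
                (W ∨ Z): β-rule — branch into W  //  Z.
                  branch 1.1.1.1.1 (add W):
                    ○ open, literals {V=true, W=true}.
                  branch 1.1.1.1.2 (add Z):
                    ○ open, literals {V=true, W=true, Z=true}.
              branch 1.1.1.2 (add X):
                ○ open, literals {V=true, W=true, X=true}.
          branch 1.1.2 (add V):
            ((W ∨ Z) ∨ X): β-rule — branch into (W ∨ Z)  //  X.
              branch 1.1.2.1 (add (W ∨ Z)):
                (W ∨ Z): β-rule — branch into W  //  Z.
                  branch 1.1.2.1.1 (add W):
                    ○ open, literals {V=true, W=true}.
                  branch 1.1.2.1.2 (add Z):
                    ○ open, literals {V=true, W=true, Z=true}.
              branch 1.1.2.2 (add X):
                ○ open, literals {V=true, W=true, X=true}.
      branch 1.2 (add ¬(W ∧ ((W ∨ Z) ∨ X)), ¬(¬V → V)):
        ¬(¬V → V): α-rule — add ¬V, ¬V.
        ¬(W ∧ ((W ∨ Z) ∨ X)): β-rule — branch into ¬W  //  ¬((W ∨ Z) ∨ X).
          branch 1.2.1 (add ¬W):
            ○ open, literals {V=false, W=false}.
          branch 1.2.2 (add ¬((W ∨ Z) ∨ X)):
            ¬((W ∨ Z) ∨ X): α-rule — add ¬(W ∨ Z), ¬X.
            ¬(W ∨ Z): α-rule — add ¬W, ¬Z.
            ○ open, literals {V=false, W=false, X=false, Z=false}.
  branch 2 (add ((Z → ¬X) → (Y ∨ W))):
    ((Z → ¬X) → (Y ∨ W)): β-rule — branch into ¬(Z → ¬X)  //  (Y ∨ W).
      branch 2.1 (add ¬(Z → ¬X)):
        ¬(Z → ¬X): α-rule — add Z, ¬¬X.
        ○ open, literals {X=true, Z=true}.
      branch 2.2 (add (Y ∨ W)):
        (Y ∨ W): β-rule — branch into Y  //  W.
          branch 2.2.1 (add Y):
            ○ open, literals {Y=true}.
          branch 2.2.2 (add W):
            ○ open, literals {W=true}.
0 branches closed, 11 open.
Each open branch fixes some atoms; the unmentioned ones are free. Counting distinct full assignments: branch {V=true, W=true} (X, Y, Z) contributes 8 new; branch {V=true, W=true, Z=true} (X, Y) contributes 0 new; branch {V=true, W=true, X=true} (Y, Z) contributes 0 new; branch {V=true, W=true} (X, Y, Z) contributes 0 new; branch {V=true, W=true, Z=true} (X, Y) contributes 0 new; branch {V=true, W=true, X=true} (Y, Z) contributes 0 new; branch {V=false, W=false} (X, Y, Z) contributes 8 new; branch {V=false, W=false, X=false, Z=false} (Y) contributes 0 new; branch {X=true, Z=true} (Y, W, V) contributes 4 new; branch {Y=true} (X, Z, W, V) contributes 6 new; branch {W=true} (X, Y, Z, V) contributes 3 new. Total: 29.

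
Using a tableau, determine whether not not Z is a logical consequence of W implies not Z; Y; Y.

Initial set: {(W implies not Z); Y; Y; not not not Z}.
not not not Z: drop double negation, giving not Z.
(W implies not Z): β-rule — branch into not W  //  not Z.
  branch 1 (add not W):
    ○ open, literals {W=F, Y=T, Z=F}.
  branch 2 (add not Z):
    ○ open, literals {Y=T, Z=F}.
0 branches closed, 2 open.
An open branch gives a countermodel: W=F, Y=T, Z=F (unmentioned atoms arbitrary); the premises hold there but the conclusion fails.

No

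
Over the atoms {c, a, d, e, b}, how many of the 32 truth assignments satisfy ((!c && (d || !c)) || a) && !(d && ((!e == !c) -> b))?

15

Initial set: {(((!c && (d || !c)) || a) && !(d && ((!e == !c) -> b)))}.
(((!c && (d || !c)) || a) && !(d && ((!e == !c) -> b))): α-rule — add ((!c && (d || !c)) || a), !(d && ((!e == !c) -> b)).
((!c && (d || !c)) || a): β-rule — branch into (!c && (d || !c))  //  a.
  branch 1 (add (!c && (d || !c))):
    (!c && (d || !c)): α-rule — add !c, (d || !c).
    !(d && ((!e == !c) -> b)): β-rule — branch into !d  //  !((!e == !c) -> b).
      branch 1.1 (add !d):
        (d || !c): β-rule — branch into d  //  !c.
          branch 1.1.1 (add d):
            × closes — contains both d and !d.
          branch 1.1.2 (add !c):
            ○ open, literals {c=0, d=0}.
      branch 1.2 (add !((!e == !c) -> b)):
        !((!e == !c) -> b): α-rule — add (!e == !c), !b.
        (d || !c): β-rule — branch into d  //  !c.
          branch 1.2.1 (add d):
            (!e == !c): β-rule — branch into !e, !c  //  !!e, !!c.
              branch 1.2.1.1 (add !e, !c):
                ○ open, literals {b=0, c=0, d=1, e=0}.
              branch 1.2.1.2 (add !!e, !!c):
                × closes — contains both c and !c.
          branch 1.2.2 (add !c):
            (!e == !c): β-rule — branch into !e, !c  //  !!e, !!c.
              branch 1.2.2.1 (add !e, !c):
                ○ open, literals {b=0, c=0, e=0}.
              branch 1.2.2.2 (add !!e, !!c):
                × closes — contains both c and !c.
  branch 2 (add a):
    !(d && ((!e == !c) -> b)): β-rule — branch into !d  //  !((!e == !c) -> b).
      branch 2.1 (add !d):
        ○ open, literals {a=1, d=0}.
      branch 2.2 (add !((!e == !c) -> b)):
        !((!e == !c) -> b): α-rule — add (!e == !c), !b.
        (!e == !c): β-rule — branch into !e, !c  //  !!e, !!c.
          branch 2.2.1 (add !e, !c):
            ○ open, literals {a=1, b=0, c=0, e=0}.
          branch 2.2.2 (add !!e, !!c):
            ○ open, literals {a=1, b=0, c=1, e=1}.
3 branches closed, 6 open.
Each open branch fixes some atoms; the unmentioned ones are free. Counting distinct full assignments: branch {c=0, d=0} (a, e, b) contributes 8 new; branch {b=0, c=0, d=1, e=0} (a) contributes 2 new; branch {b=0, c=0, e=0} (a, d) contributes 0 new; branch {a=1, d=0} (c, e, b) contributes 4 new; branch {a=1, b=0, c=0, e=0} (d) contributes 0 new; branch {a=1, b=0, c=1, e=1} (d) contributes 1 new. Total: 15.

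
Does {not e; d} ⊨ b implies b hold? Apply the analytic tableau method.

Yes

Initial set: {not e; d; not (b implies b)}.
not (b implies b): α-rule — add b, not b.
× closes — contains both b and not b.
All 1 branch closes.
Every branch closed, so the premises entail the conclusion.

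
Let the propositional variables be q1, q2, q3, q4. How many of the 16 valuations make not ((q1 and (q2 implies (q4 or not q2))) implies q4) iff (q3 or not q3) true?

2

Initial set: {(not ((q1 and (q2 implies (q4 or not q2))) implies q4) iff (q3 or not q3))}.
(not ((q1 and (q2 implies (q4 or not q2))) implies q4) iff (q3 or not q3)): β-rule — branch into not ((q1 and (q2 implies (q4 or not q2))) implies q4), (q3 or not q3)  //  not not ((q1 and (q2 implies (q4 or not q2))) implies q4), not (q3 or not q3).
  branch 1 (add not ((q1 and (q2 implies (q4 or not q2))) implies q4), (q3 or not q3)):
    not ((q1 and (q2 implies (q4 or not q2))) implies q4): α-rule — add (q1 and (q2 implies (q4 or not q2))), not q4.
    (q1 and (q2 implies (q4 or not q2))): α-rule — add q1, (q2 implies (q4 or not q2)).
    (q3 or not q3): β-rule — branch into q3  //  not q3.
      branch 1.1 (add q3):
        (q2 implies (q4 or not q2)): β-rule — branch into not q2  //  (q4 or not q2).
          branch 1.1.1 (add not q2):
            ○ open, literals {q1=T, q2=F, q3=T, q4=F}.
          branch 1.1.2 (add (q4 or not q2)):
            (q4 or not q2): β-rule — branch into q4  //  not q2.
              branch 1.1.2.1 (add q4):
                × closes — contains both q4 and not q4.
              branch 1.1.2.2 (add not q2):
                ○ open, literals {q1=T, q2=F, q3=T, q4=F}.
      branch 1.2 (add not q3):
        (q2 implies (q4 or not q2)): β-rule — branch into not q2  //  (q4 or not q2).
          branch 1.2.1 (add not q2):
            ○ open, literals {q1=T, q2=F, q3=F, q4=F}.
          branch 1.2.2 (add (q4 or not q2)):
            (q4 or not q2): β-rule — branch into q4  //  not q2.
              branch 1.2.2.1 (add q4):
                × closes — contains both q4 and not q4.
              branch 1.2.2.2 (add not q2):
                ○ open, literals {q1=T, q2=F, q3=F, q4=F}.
  branch 2 (add not not ((q1 and (q2 implies (q4 or not q2))) implies q4), not (q3 or not q3)):
    not (q3 or not q3): α-rule — add not q3, not not q3.
    × closes — contains both q3 and not q3.
3 branches closed, 4 open.
Each open branch fixes some atoms; the unmentioned ones are free. Counting distinct full assignments: branch {q1=T, q2=F, q3=T, q4=F} (none free) contributes 1 new; branch {q1=T, q2=F, q3=T, q4=F} (none free) contributes 0 new; branch {q1=T, q2=F, q3=F, q4=F} (none free) contributes 1 new; branch {q1=T, q2=F, q3=F, q4=F} (none free) contributes 0 new. Total: 2.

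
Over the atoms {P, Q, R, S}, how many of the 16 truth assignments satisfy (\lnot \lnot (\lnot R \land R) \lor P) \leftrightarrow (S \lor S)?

Initial set: {((\lnot \lnot (\lnot R \land R) \lor P) \leftrightarrow (S \lor S))}.
((\lnot \lnot (\lnot R \land R) \lor P) \leftrightarrow (S \lor S)): β-rule — branch into (\lnot \lnot (\lnot R \land R) \lor P), (S \lor S)  //  \lnot (\lnot \lnot (\lnot R \land R) \lor P), \lnot (S \lor S).
  branch 1 (add (\lnot \lnot (\lnot R \land R) \lor P), (S \lor S)):
    (\lnot \lnot (\lnot R \land R) \lor P): β-rule — branch into \lnot \lnot (\lnot R \land R)  //  P.
      branch 1.1 (add \lnot \lnot (\lnot R \land R)):
        \lnot \lnot (\lnot R \land R): drop double negation, giving (\lnot R \land R).
        (\lnot R \land R): α-rule — add \lnot R, R.
        × closes — contains both R and \lnot R.
      branch 1.2 (add P):
        (S \lor S): β-rule — branch into S  //  S.
          branch 1.2.1 (add S):
            ○ open, literals {P=1, S=1}.
          branch 1.2.2 (add S):
            ○ open, literals {P=1, S=1}.
  branch 2 (add \lnot (\lnot \lnot (\lnot R \land R) \lor P), \lnot (S \lor S)):
    \lnot (\lnot \lnot (\lnot R \land R) \lor P): α-rule — add \lnot \lnot \lnot (\lnot R \land R), \lnot P.
    \lnot (S \lor S): α-rule — add \lnot S, \lnot S.
    \lnot \lnot \lnot (\lnot R \land R): drop double negation, giving \lnot (\lnot R \land R).
    \lnot (\lnot R \land R): β-rule — branch into \lnot \lnot R  //  \lnot R.
      branch 2.1 (add \lnot \lnot R):
        ○ open, literals {P=0, R=1, S=0}.
      branch 2.2 (add \lnot R):
        ○ open, literals {P=0, R=0, S=0}.
1 branch closed, 4 open.
Each open branch fixes some atoms; the unmentioned ones are free. Counting distinct full assignments: branch {P=1, S=1} (Q, R) contributes 4 new; branch {P=1, S=1} (Q, R) contributes 0 new; branch {P=0, R=1, S=0} (Q) contributes 2 new; branch {P=0, R=0, S=0} (Q) contributes 2 new. Total: 8.

8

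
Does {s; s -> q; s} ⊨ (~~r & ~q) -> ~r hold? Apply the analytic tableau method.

Yes

Initial set: {s; (s -> q); s; ~((~~r & ~q) -> ~r)}.
~((~~r & ~q) -> ~r): α-rule — add (~~r & ~q), ~~r.
(~~r & ~q): α-rule — add ~~r, ~q.
~~r: drop double negation, giving r.
(s -> q): β-rule — branch into ~s  //  q.
  branch 1 (add ~s):
    × closes — contains both s and ~s.
  branch 2 (add q):
    × closes — contains both q and ~q.
All 2 branches close.
Every branch closed, so the premises entail the conclusion.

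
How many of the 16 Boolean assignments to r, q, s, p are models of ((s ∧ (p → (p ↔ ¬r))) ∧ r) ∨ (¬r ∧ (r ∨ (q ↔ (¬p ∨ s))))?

Initial set: {(((s ∧ (p → (p ↔ ¬r))) ∧ r) ∨ (¬r ∧ (r ∨ (q ↔ (¬p ∨ s)))))}.
(((s ∧ (p → (p ↔ ¬r))) ∧ r) ∨ (¬r ∧ (r ∨ (q ↔ (¬p ∨ s))))): β-rule — branch into ((s ∧ (p → (p ↔ ¬r))) ∧ r)  //  (¬r ∧ (r ∨ (q ↔ (¬p ∨ s)))).
  branch 1 (add ((s ∧ (p → (p ↔ ¬r))) ∧ r)):
    ((s ∧ (p → (p ↔ ¬r))) ∧ r): α-rule — add (s ∧ (p → (p ↔ ¬r))), r.
    (s ∧ (p → (p ↔ ¬r))): α-rule — add s, (p → (p ↔ ¬r)).
    (p → (p ↔ ¬r)): β-rule — branch into ¬p  //  (p ↔ ¬r).
      branch 1.1 (add ¬p):
        ○ open, literals {p=F, r=T, s=T}.
      branch 1.2 (add (p ↔ ¬r)):
        (p ↔ ¬r): β-rule — branch into p, ¬r  //  ¬p, ¬¬r.
          branch 1.2.1 (add p, ¬r):
            × closes — contains both r and ¬r.
          branch 1.2.2 (add ¬p, ¬¬r):
            ○ open, literals {p=F, r=T, s=T}.
  branch 2 (add (¬r ∧ (r ∨ (q ↔ (¬p ∨ s))))):
    (¬r ∧ (r ∨ (q ↔ (¬p ∨ s)))): α-rule — add ¬r, (r ∨ (q ↔ (¬p ∨ s))).
    (r ∨ (q ↔ (¬p ∨ s))): β-rule — branch into r  //  (q ↔ (¬p ∨ s)).
      branch 2.1 (add r):
        × closes — contains both r and ¬r.
      branch 2.2 (add (q ↔ (¬p ∨ s))):
        (q ↔ (¬p ∨ s)): β-rule — branch into q, (¬p ∨ s)  //  ¬q, ¬(¬p ∨ s).
          branch 2.2.1 (add q, (¬p ∨ s)):
            (¬p ∨ s): β-rule — branch into ¬p  //  s.
              branch 2.2.1.1 (add ¬p):
                ○ open, literals {p=F, q=T, r=F}.
              branch 2.2.1.2 (add s):
                ○ open, literals {q=T, r=F, s=T}.
          branch 2.2.2 (add ¬q, ¬(¬p ∨ s)):
            ¬(¬p ∨ s): α-rule — add ¬¬p, ¬s.
            ○ open, literals {p=T, q=F, r=F, s=F}.
2 branches closed, 5 open.
Each open branch fixes some atoms; the unmentioned ones are free. Counting distinct full assignments: branch {p=F, r=T, s=T} (q) contributes 2 new; branch {p=F, r=T, s=T} (q) contributes 0 new; branch {p=F, q=T, r=F} (s) contributes 2 new; branch {q=T, r=F, s=T} (p) contributes 1 new; branch {p=T, q=F, r=F, s=F} (none free) contributes 1 new. Total: 6.

6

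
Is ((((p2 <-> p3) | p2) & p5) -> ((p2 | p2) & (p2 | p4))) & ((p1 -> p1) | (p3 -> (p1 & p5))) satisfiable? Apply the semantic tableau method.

Satisfiable

Initial set: {(((((p2 <-> p3) | p2) & p5) -> ((p2 | p2) & (p2 | p4))) & ((p1 -> p1) | (p3 -> (p1 & p5))))}.
(((((p2 <-> p3) | p2) & p5) -> ((p2 | p2) & (p2 | p4))) & ((p1 -> p1) | (p3 -> (p1 & p5)))): α-rule — add ((((p2 <-> p3) | p2) & p5) -> ((p2 | p2) & (p2 | p4))), ((p1 -> p1) | (p3 -> (p1 & p5))).
((((p2 <-> p3) | p2) & p5) -> ((p2 | p2) & (p2 | p4))): β-rule — branch into ~(((p2 <-> p3) | p2) & p5)  //  ((p2 | p2) & (p2 | p4)).
  branch 1 (add ~(((p2 <-> p3) | p2) & p5)):
    ((p1 -> p1) | (p3 -> (p1 & p5))): β-rule — branch into (p1 -> p1)  //  (p3 -> (p1 & p5)).
      branch 1.1 (add (p1 -> p1)):
        ~(((p2 <-> p3) | p2) & p5): β-rule — branch into ~((p2 <-> p3) | p2)  //  ~p5.
          branch 1.1.1 (add ~((p2 <-> p3) | p2)):
            ~((p2 <-> p3) | p2): α-rule — add ~(p2 <-> p3), ~p2.
            (p1 -> p1): β-rule — branch into ~p1  //  p1.
              branch 1.1.1.1 (add ~p1):
                ~(p2 <-> p3): β-rule — branch into p2, ~p3  //  ~p2, p3.
                  branch 1.1.1.1.1 (add p2, ~p3):
                    × closes — contains both p2 and ~p2.
                  branch 1.1.1.1.2 (add ~p2, p3):
                    ○ open, literals {p1=0, p2=0, p3=1}.
              branch 1.1.1.2 (add p1):
                ~(p2 <-> p3): β-rule — branch into p2, ~p3  //  ~p2, p3.
                  branch 1.1.1.2.1 (add p2, ~p3):
                    × closes — contains both p2 and ~p2.
                  branch 1.1.1.2.2 (add ~p2, p3):
                    ○ open, literals {p1=1, p2=0, p3=1}.
          branch 1.1.2 (add ~p5):
            (p1 -> p1): β-rule — branch into ~p1  //  p1.
              branch 1.1.2.1 (add ~p1):
                ○ open, literals {p1=0, p5=0}.
              branch 1.1.2.2 (add p1):
                ○ open, literals {p1=1, p5=0}.
      branch 1.2 (add (p3 -> (p1 & p5))):
        ~(((p2 <-> p3) | p2) & p5): β-rule — branch into ~((p2 <-> p3) | p2)  //  ~p5.
          branch 1.2.1 (add ~((p2 <-> p3) | p2)):
            ~((p2 <-> p3) | p2): α-rule — add ~(p2 <-> p3), ~p2.
            (p3 -> (p1 & p5)): β-rule — branch into ~p3  //  (p1 & p5).
              branch 1.2.1.1 (add ~p3):
                ~(p2 <-> p3): β-rule — branch into p2, ~p3  //  ~p2, p3.
                  branch 1.2.1.1.1 (add p2, ~p3):
                    × closes — contains both p2 and ~p2.
                  branch 1.2.1.1.2 (add ~p2, p3):
                    × closes — contains both p3 and ~p3.
              branch 1.2.1.2 (add (p1 & p5)):
                (p1 & p5): α-rule — add p1, p5.
                ~(p2 <-> p3): β-rule — branch into p2, ~p3  //  ~p2, p3.
                  branch 1.2.1.2.1 (add p2, ~p3):
                    × closes — contains both p2 and ~p2.
                  branch 1.2.1.2.2 (add ~p2, p3):
                    ○ open, literals {p1=1, p2=0, p3=1, p5=1}.
          branch 1.2.2 (add ~p5):
            (p3 -> (p1 & p5)): β-rule — branch into ~p3  //  (p1 & p5).
              branch 1.2.2.1 (add ~p3):
                ○ open, literals {p3=0, p5=0}.
              branch 1.2.2.2 (add (p1 & p5)):
                (p1 & p5): α-rule — add p1, p5.
                × closes — contains both p5 and ~p5.
  branch 2 (add ((p2 | p2) & (p2 | p4))):
    ((p2 | p2) & (p2 | p4)): α-rule — add (p2 | p2), (p2 | p4).
    ((p1 -> p1) | (p3 -> (p1 & p5))): β-rule — branch into (p1 -> p1)  //  (p3 -> (p1 & p5)).
      branch 2.1 (add (p1 -> p1)):
        (p2 | p2): β-rule — branch into p2  //  p2.
          branch 2.1.1 (add p2):
            (p2 | p4): β-rule — branch into p2  //  p4.
              branch 2.1.1.1 (add p2):
                (p1 -> p1): β-rule — branch into ~p1  //  p1.
                  branch 2.1.1.1.1 (add ~p1):
                    ○ open, literals {p1=0, p2=1}.
                  branch 2.1.1.1.2 (add p1):
                    ○ open, literals {p1=1, p2=1}.
              branch 2.1.1.2 (add p4):
                (p1 -> p1): β-rule — branch into ~p1  //  p1.
                  branch 2.1.1.2.1 (add ~p1):
                    ○ open, literals {p1=0, p2=1, p4=1}.
                  branch 2.1.1.2.2 (add p1):
                    ○ open, literals {p1=1, p2=1, p4=1}.
          branch 2.1.2 (add p2):
            (p2 | p4): β-rule — branch into p2  //  p4.
              branch 2.1.2.1 (add p2):
                (p1 -> p1): β-rule — branch into ~p1  //  p1.
                  branch 2.1.2.1.1 (add ~p1):
                    ○ open, literals {p1=0, p2=1}.
                  branch 2.1.2.1.2 (add p1):
                    ○ open, literals {p1=1, p2=1}.
              branch 2.1.2.2 (add p4):
                (p1 -> p1): β-rule — branch into ~p1  //  p1.
                  branch 2.1.2.2.1 (add ~p1):
                    ○ open, literals {p1=0, p2=1, p4=1}.
                  branch 2.1.2.2.2 (add p1):
                    ○ open, literals {p1=1, p2=1, p4=1}.
      branch 2.2 (add (p3 -> (p1 & p5))):
        (p2 | p2): β-rule — branch into p2  //  p2.
          branch 2.2.1 (add p2):
            (p2 | p4): β-rule — branch into p2  //  p4.
              branch 2.2.1.1 (add p2):
                (p3 -> (p1 & p5)): β-rule — branch into ~p3  //  (p1 & p5).
                  branch 2.2.1.1.1 (add ~p3):
                    ○ open, literals {p2=1, p3=0}.
                  branch 2.2.1.1.2 (add (p1 & p5)):
                    (p1 & p5): α-rule — add p1, p5.
                    ○ open, literals {p1=1, p2=1, p5=1}.
              branch 2.2.1.2 (add p4):
                (p3 -> (p1 & p5)): β-rule — branch into ~p3  //  (p1 & p5).
                  branch 2.2.1.2.1 (add ~p3):
                    ○ open, literals {p2=1, p3=0, p4=1}.
                  branch 2.2.1.2.2 (add (p1 & p5)):
                    (p1 & p5): α-rule — add p1, p5.
                    ○ open, literals {p1=1, p2=1, p4=1, p5=1}.
          branch 2.2.2 (add p2):
            (p2 | p4): β-rule — branch into p2  //  p4.
              branch 2.2.2.1 (add p2):
                (p3 -> (p1 & p5)): β-rule — branch into ~p3  //  (p1 & p5).
                  branch 2.2.2.1.1 (add ~p3):
                    ○ open, literals {p2=1, p3=0}.
                  branch 2.2.2.1.2 (add (p1 & p5)):
                    (p1 & p5): α-rule — add p1, p5.
                    ○ open, literals {p1=1, p2=1, p5=1}.
              branch 2.2.2.2 (add p4):
                (p3 -> (p1 & p5)): β-rule — branch into ~p3  //  (p1 & p5).
                  branch 2.2.2.2.1 (add ~p3):
                    ○ open, literals {p2=1, p3=0, p4=1}.
                  branch 2.2.2.2.2 (add (p1 & p5)):
                    (p1 & p5): α-rule — add p1, p5.
                    ○ open, literals {p1=1, p2=1, p4=1, p5=1}.
6 branches closed, 22 open.
An open branch gives a satisfying assignment: p1=0, p2=0, p3=1.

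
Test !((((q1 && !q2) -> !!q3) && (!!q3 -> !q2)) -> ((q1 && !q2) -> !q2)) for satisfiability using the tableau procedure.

Unsatisfiable

Initial set: {T !((((q1 && !q2) -> !!q3) && (!!q3 -> !q2)) -> ((q1 && !q2) -> !q2))}.
T !((((q1 && !q2) -> !!q3) && (!!q3 -> !q2)) -> ((q1 && !q2) -> !q2)): α-rule — add T (((q1 && !q2) -> !!q3) && (!!q3 -> !q2)), F ((q1 && !q2) -> !q2).
T (((q1 && !q2) -> !!q3) && (!!q3 -> !q2)): α-rule — add T ((q1 && !q2) -> !!q3), T (!!q3 -> !q2).
F ((q1 && !q2) -> !q2): α-rule — add T (q1 && !q2), F !q2.
T (q1 && !q2): α-rule — add T q1, T !q2.
× closes — contains both q2 and !q2.
All 1 branch closes.
Every branch closed; the formula is unsatisfiable.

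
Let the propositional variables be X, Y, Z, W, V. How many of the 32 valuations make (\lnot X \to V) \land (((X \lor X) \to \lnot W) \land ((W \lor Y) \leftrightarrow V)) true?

10

Initial set: {((\lnot X \to V) \land (((X \lor X) \to \lnot W) \land ((W \lor Y) \leftrightarrow V)))}.
((\lnot X \to V) \land (((X \lor X) \to \lnot W) \land ((W \lor Y) \leftrightarrow V))): α-rule — add (\lnot X \to V), (((X \lor X) \to \lnot W) \land ((W \lor Y) \leftrightarrow V)).
(((X \lor X) \to \lnot W) \land ((W \lor Y) \leftrightarrow V)): α-rule — add ((X \lor X) \to \lnot W), ((W \lor Y) \leftrightarrow V).
(\lnot X \to V): β-rule — branch into \lnot \lnot X  //  V.
  branch 1 (add \lnot \lnot X):
    ((X \lor X) \to \lnot W): β-rule — branch into \lnot (X \lor X)  //  \lnot W.
      branch 1.1 (add \lnot (X \lor X)):
        \lnot (X \lor X): α-rule — add \lnot X, \lnot X.
        × closes — contains both X and \lnot X.
      branch 1.2 (add \lnot W):
        ((W \lor Y) \leftrightarrow V): β-rule — branch into (W \lor Y), V  //  \lnot (W \lor Y), \lnot V.
          branch 1.2.1 (add (W \lor Y), V):
            (W \lor Y): β-rule — branch into W  //  Y.
              branch 1.2.1.1 (add W):
                × closes — contains both W and \lnot W.
              branch 1.2.1.2 (add Y):
                ○ open, literals {V=1, W=0, X=1, Y=1}.
          branch 1.2.2 (add \lnot (W \lor Y), \lnot V):
            \lnot (W \lor Y): α-rule — add \lnot W, \lnot Y.
            ○ open, literals {V=0, W=0, X=1, Y=0}.
  branch 2 (add V):
    ((X \lor X) \to \lnot W): β-rule — branch into \lnot (X \lor X)  //  \lnot W.
      branch 2.1 (add \lnot (X \lor X)):
        \lnot (X \lor X): α-rule — add \lnot X, \lnot X.
        ((W \lor Y) \leftrightarrow V): β-rule — branch into (W \lor Y), V  //  \lnot (W \lor Y), \lnot V.
          branch 2.1.1 (add (W \lor Y), V):
            (W \lor Y): β-rule — branch into W  //  Y.
              branch 2.1.1.1 (add W):
                ○ open, literals {V=1, W=1, X=0}.
              branch 2.1.1.2 (add Y):
                ○ open, literals {V=1, X=0, Y=1}.
          branch 2.1.2 (add \lnot (W \lor Y), \lnot V):
            × closes — contains both V and \lnot V.
      branch 2.2 (add \lnot W):
        ((W \lor Y) \leftrightarrow V): β-rule — branch into (W \lor Y), V  //  \lnot (W \lor Y), \lnot V.
          branch 2.2.1 (add (W \lor Y), V):
            (W \lor Y): β-rule — branch into W  //  Y.
              branch 2.2.1.1 (add W):
                × closes — contains both W and \lnot W.
              branch 2.2.1.2 (add Y):
                ○ open, literals {V=1, W=0, Y=1}.
          branch 2.2.2 (add \lnot (W \lor Y), \lnot V):
            × closes — contains both V and \lnot V.
5 branches closed, 5 open.
Each open branch fixes some atoms; the unmentioned ones are free. Counting distinct full assignments: branch {V=1, W=0, X=1, Y=1} (Z) contributes 2 new; branch {V=0, W=0, X=1, Y=0} (Z) contributes 2 new; branch {V=1, W=1, X=0} (Y, Z) contributes 4 new; branch {V=1, X=0, Y=1} (Z, W) contributes 2 new; branch {V=1, W=0, Y=1} (X, Z) contributes 0 new. Total: 10.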